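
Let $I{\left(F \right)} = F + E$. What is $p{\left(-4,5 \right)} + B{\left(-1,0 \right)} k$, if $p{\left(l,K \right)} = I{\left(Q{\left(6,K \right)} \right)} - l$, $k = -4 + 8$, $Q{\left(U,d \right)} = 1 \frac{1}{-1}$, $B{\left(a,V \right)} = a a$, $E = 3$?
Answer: $10$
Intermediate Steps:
$B{\left(a,V \right)} = a^{2}$
$Q{\left(U,d \right)} = -1$ ($Q{\left(U,d \right)} = 1 \left(-1\right) = -1$)
$k = 4$
$I{\left(F \right)} = 3 + F$ ($I{\left(F \right)} = F + 3 = 3 + F$)
$p{\left(l,K \right)} = 2 - l$ ($p{\left(l,K \right)} = \left(3 - 1\right) - l = 2 - l$)
$p{\left(-4,5 \right)} + B{\left(-1,0 \right)} k = \left(2 - -4\right) + \left(-1\right)^{2} \cdot 4 = \left(2 + 4\right) + 1 \cdot 4 = 6 + 4 = 10$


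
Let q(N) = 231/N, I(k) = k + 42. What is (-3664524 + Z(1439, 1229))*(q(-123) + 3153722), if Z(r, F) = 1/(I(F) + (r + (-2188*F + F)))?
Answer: -1272293016479944712825/110089633 ≈ -1.1557e+13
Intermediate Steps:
I(k) = 42 + k
Z(r, F) = 1/(42 + r - 2186*F) (Z(r, F) = 1/((42 + F) + (r + (-2188*F + F))) = 1/((42 + F) + (r - 2187*F)) = 1/(42 + r - 2186*F))
(-3664524 + Z(1439, 1229))*(q(-123) + 3153722) = (-3664524 + 1/(42 + 1439 - 2186*1229))*(231/(-123) + 3153722) = (-3664524 + 1/(42 + 1439 - 2686594))*(231*(-1/123) + 3153722) = (-3664524 + 1/(-2685113))*(-77/41 + 3153722) = (-3664524 - 1/2685113)*(129302525/41) = -9839661031213/2685113*129302525/41 = -1272293016479944712825/110089633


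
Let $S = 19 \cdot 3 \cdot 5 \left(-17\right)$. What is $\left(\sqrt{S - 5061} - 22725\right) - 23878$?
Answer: $-46603 + i \sqrt{9906} \approx -46603.0 + 99.529 i$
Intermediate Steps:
$S = -4845$ ($S = 19 \cdot 15 \left(-17\right) = 285 \left(-17\right) = -4845$)
$\left(\sqrt{S - 5061} - 22725\right) - 23878 = \left(\sqrt{-4845 - 5061} - 22725\right) - 23878 = \left(\sqrt{-9906} - 22725\right) - 23878 = \left(i \sqrt{9906} - 22725\right) - 23878 = \left(-22725 + i \sqrt{9906}\right) - 23878 = -46603 + i \sqrt{9906}$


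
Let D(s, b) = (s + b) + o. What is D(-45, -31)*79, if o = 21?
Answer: -4345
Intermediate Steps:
D(s, b) = 21 + b + s (D(s, b) = (s + b) + 21 = (b + s) + 21 = 21 + b + s)
D(-45, -31)*79 = (21 - 31 - 45)*79 = -55*79 = -4345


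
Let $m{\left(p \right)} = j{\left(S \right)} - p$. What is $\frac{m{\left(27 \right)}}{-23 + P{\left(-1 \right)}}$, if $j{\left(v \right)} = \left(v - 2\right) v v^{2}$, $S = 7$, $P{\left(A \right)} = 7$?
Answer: $- \frac{211}{2} \approx -105.5$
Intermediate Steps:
$j{\left(v \right)} = v^{3} \left(-2 + v\right)$ ($j{\left(v \right)} = \left(-2 + v\right) v v^{2} = v \left(-2 + v\right) v^{2} = v^{3} \left(-2 + v\right)$)
$m{\left(p \right)} = 1715 - p$ ($m{\left(p \right)} = 7^{3} \left(-2 + 7\right) - p = 343 \cdot 5 - p = 1715 - p$)
$\frac{m{\left(27 \right)}}{-23 + P{\left(-1 \right)}} = \frac{1715 - 27}{-23 + 7} = \frac{1715 - 27}{-16} = 1688 \left(- \frac{1}{16}\right) = - \frac{211}{2}$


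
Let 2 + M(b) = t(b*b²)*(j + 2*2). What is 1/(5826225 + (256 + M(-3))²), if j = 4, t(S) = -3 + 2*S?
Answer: 1/5867029 ≈ 1.7044e-7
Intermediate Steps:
M(b) = -26 + 16*b³ (M(b) = -2 + (-3 + 2*(b*b²))*(4 + 2*2) = -2 + (-3 + 2*b³)*(4 + 4) = -2 + (-3 + 2*b³)*8 = -2 + (-24 + 16*b³) = -26 + 16*b³)
1/(5826225 + (256 + M(-3))²) = 1/(5826225 + (256 + (-26 + 16*(-3)³))²) = 1/(5826225 + (256 + (-26 + 16*(-27)))²) = 1/(5826225 + (256 + (-26 - 432))²) = 1/(5826225 + (256 - 458)²) = 1/(5826225 + (-202)²) = 1/(5826225 + 40804) = 1/5867029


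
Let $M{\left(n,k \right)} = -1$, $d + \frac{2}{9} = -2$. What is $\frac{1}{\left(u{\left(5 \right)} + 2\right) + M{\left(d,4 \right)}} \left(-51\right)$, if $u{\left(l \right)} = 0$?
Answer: $-51$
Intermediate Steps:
$d = - \frac{20}{9}$ ($d = - \frac{2}{9} - 2 = - \frac{20}{9} \approx -2.2222$)
$\frac{1}{\left(u{\left(5 \right)} + 2\right) + M{\left(d,4 \right)}} \left(-51\right) = \frac{1}{\left(0 + 2\right) - 1} \left(-51\right) = \frac{1}{2 - 1} \left(-51\right) = 1^{-1} \left(-51\right) = 1 \left(-51\right) = -51$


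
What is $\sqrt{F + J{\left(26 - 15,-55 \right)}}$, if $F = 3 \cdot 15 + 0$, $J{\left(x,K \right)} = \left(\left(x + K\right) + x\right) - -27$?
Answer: $\sqrt{39} \approx 6.245$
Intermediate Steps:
$J{\left(x,K \right)} = 27 + K + 2 x$ ($J{\left(x,K \right)} = \left(\left(K + x\right) + x\right) + 27 = \left(K + 2 x\right) + 27 = 27 + K + 2 x$)
$F = 45$ ($F = 45 + 0 = 45$)
$\sqrt{F + J{\left(26 - 15,-55 \right)}} = \sqrt{45 + \left(27 - 55 + 2 \left(26 - 15\right)\right)} = \sqrt{45 + \left(27 - 55 + 2 \cdot 11\right)} = \sqrt{45 + \left(27 - 55 + 22\right)} = \sqrt{45 - 6} = \sqrt{39}$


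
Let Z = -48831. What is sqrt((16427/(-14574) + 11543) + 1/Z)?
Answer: sqrt(649505065397203531446)/237220998 ≈ 107.43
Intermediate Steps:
sqrt((16427/(-14574) + 11543) + 1/Z) = sqrt((16427/(-14574) + 11543) + 1/(-48831)) = sqrt((16427*(-1/14574) + 11543) - 1/48831) = sqrt((-16427/14574 + 11543) - 1/48831) = sqrt(168211255/14574 - 1/48831) = sqrt(2737974592777/237220998) = sqrt(649505065397203531446)/237220998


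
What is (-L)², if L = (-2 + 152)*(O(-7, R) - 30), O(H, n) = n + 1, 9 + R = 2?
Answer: 29160000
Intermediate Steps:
R = -7 (R = -9 + 2 = -7)
O(H, n) = 1 + n
L = -5400 (L = (-2 + 152)*((1 - 7) - 30) = 150*(-6 - 30) = 150*(-36) = -5400)
(-L)² = (-1*(-5400))² = 5400² = 29160000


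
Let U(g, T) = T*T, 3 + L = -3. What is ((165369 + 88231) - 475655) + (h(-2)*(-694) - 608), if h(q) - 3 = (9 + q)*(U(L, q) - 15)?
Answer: -171307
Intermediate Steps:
L = -6 (L = -3 - 3 = -6)
U(g, T) = T²
h(q) = 3 + (-15 + q²)*(9 + q) (h(q) = 3 + (9 + q)*(q² - 15) = 3 + (9 + q)*(-15 + q²) = 3 + (-15 + q²)*(9 + q))
((165369 + 88231) - 475655) + (h(-2)*(-694) - 608) = ((165369 + 88231) - 475655) + ((-132 + (-2)³ - 15*(-2) + 9*(-2)²)*(-694) - 608) = (253600 - 475655) + ((-132 - 8 + 30 + 9*4)*(-694) - 608) = -222055 + ((-132 - 8 + 30 + 36)*(-694) - 608) = -222055 + (-74*(-694) - 608) = -222055 + (51356 - 608) = -222055 + 50748 = -171307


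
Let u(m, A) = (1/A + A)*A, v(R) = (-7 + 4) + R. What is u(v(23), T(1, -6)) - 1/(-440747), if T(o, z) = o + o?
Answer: 2203736/440747 ≈ 5.0000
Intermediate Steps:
T(o, z) = 2*o
v(R) = -3 + R
u(m, A) = A*(A + 1/A) (u(m, A) = (A + 1/A)*A = A*(A + 1/A))
u(v(23), T(1, -6)) - 1/(-440747) = (1 + (2*1)²) - 1/(-440747) = (1 + 2²) - 1*(-1/440747) = (1 + 4) + 1/440747 = 5 + 1/440747 = 2203736/440747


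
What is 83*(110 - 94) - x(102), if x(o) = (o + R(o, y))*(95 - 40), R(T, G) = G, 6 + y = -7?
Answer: -3567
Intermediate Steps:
y = -13 (y = -6 - 7 = -13)
x(o) = -715 + 55*o (x(o) = (o - 13)*(95 - 40) = (-13 + o)*55 = -715 + 55*o)
83*(110 - 94) - x(102) = 83*(110 - 94) - (-715 + 55*102) = 83*16 - (-715 + 5610) = 1328 - 1*4895 = 1328 - 4895 = -3567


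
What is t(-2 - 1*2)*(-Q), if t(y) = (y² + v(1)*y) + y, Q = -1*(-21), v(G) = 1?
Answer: -168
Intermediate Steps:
Q = 21
t(y) = y² + 2*y (t(y) = (y² + 1*y) + y = (y² + y) + y = (y + y²) + y = y² + 2*y)
t(-2 - 1*2)*(-Q) = ((-2 - 1*2)*(2 + (-2 - 1*2)))*(-1*21) = ((-2 - 2)*(2 + (-2 - 2)))*(-21) = -4*(2 - 4)*(-21) = -4*(-2)*(-21) = 8*(-21) = -168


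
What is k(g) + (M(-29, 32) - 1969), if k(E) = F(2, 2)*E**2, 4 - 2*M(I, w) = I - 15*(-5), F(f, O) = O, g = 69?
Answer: 7532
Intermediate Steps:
M(I, w) = -71/2 - I/2 (M(I, w) = 2 - (I - 15*(-5))/2 = 2 - (I - 3*(-25))/2 = 2 - (I + 75)/2 = 2 - (75 + I)/2 = 2 + (-75/2 - I/2) = -71/2 - I/2)
k(E) = 2*E**2
k(g) + (M(-29, 32) - 1969) = 2*69**2 + ((-71/2 - 1/2*(-29)) - 1969) = 2*4761 + ((-71/2 + 29/2) - 1969) = 9522 + (-21 - 1969) = 9522 - 1990 = 7532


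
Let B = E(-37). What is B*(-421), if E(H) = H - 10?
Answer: 19787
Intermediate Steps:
E(H) = -10 + H
B = -47 (B = -10 - 37 = -47)
B*(-421) = -47*(-421) = 19787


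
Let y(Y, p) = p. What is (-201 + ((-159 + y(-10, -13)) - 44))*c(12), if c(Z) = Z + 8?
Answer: -8340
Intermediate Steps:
c(Z) = 8 + Z
(-201 + ((-159 + y(-10, -13)) - 44))*c(12) = (-201 + ((-159 - 13) - 44))*(8 + 12) = (-201 + (-172 - 44))*20 = (-201 - 216)*20 = -417*20 = -8340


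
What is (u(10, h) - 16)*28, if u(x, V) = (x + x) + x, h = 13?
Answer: 392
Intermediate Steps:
u(x, V) = 3*x (u(x, V) = 2*x + x = 3*x)
(u(10, h) - 16)*28 = (3*10 - 16)*28 = (30 - 16)*28 = 14*28 = 392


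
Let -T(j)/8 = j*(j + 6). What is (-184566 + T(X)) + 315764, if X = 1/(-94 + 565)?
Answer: 29105072902/221841 ≈ 1.3120e+5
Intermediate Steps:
X = 1/471 ≈ 0.0021231
T(j) = -8*j*(6 + j) (T(j) = -8*j*(j + 6) = -8*j*(6 + j))
(-184566 + T(X)) + 315764 = (-184566 - 8*1/471*(6 + 1/471)) + 315764 = (-184566 - 8*1/471*2827/471) + 315764 = (-184566 - 22616/221841) + 315764 = -40944328622/221841 + 315764 = 29105072902/221841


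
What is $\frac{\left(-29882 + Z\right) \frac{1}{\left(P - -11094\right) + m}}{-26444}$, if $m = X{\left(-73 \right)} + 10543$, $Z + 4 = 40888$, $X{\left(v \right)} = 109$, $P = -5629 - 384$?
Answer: $- \frac{5501}{208021726} \approx -2.6444 \cdot 10^{-5}$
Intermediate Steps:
$P = -6013$
$Z = 40884$ ($Z = -4 + 40888 = 40884$)
$m = 10652$ ($m = 109 + 10543 = 10652$)
$\frac{\left(-29882 + Z\right) \frac{1}{\left(P - -11094\right) + m}}{-26444} = \frac{\left(-29882 + 40884\right) \frac{1}{\left(-6013 - -11094\right) + 10652}}{-26444} = \frac{11002}{\left(-6013 + 11094\right) + 10652} \left(- \frac{1}{26444}\right) = \frac{11002}{5081 + 10652} \left(- \frac{1}{26444}\right) = \frac{11002}{15733} \left(- \frac{1}{26444}\right) = - \frac{5501}{208021726}$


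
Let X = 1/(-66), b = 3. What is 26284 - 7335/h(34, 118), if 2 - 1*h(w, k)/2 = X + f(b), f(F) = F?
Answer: 390103/13 ≈ 30008.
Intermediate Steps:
X = -1/66 ≈ -0.015152
h(w, k) = -65/33 (h(w, k) = 4 - 2*(-1/66 + 3) = 4 - 2*197/66 = 4 - 197/33 = -65/33)
26284 - 7335/h(34, 118) = 26284 - 7335/(-65/33) = 26284 - 7335*(-33)/65 = 26284 - 1*(-48411/13) = 26284 + 48411/13 = 390103/13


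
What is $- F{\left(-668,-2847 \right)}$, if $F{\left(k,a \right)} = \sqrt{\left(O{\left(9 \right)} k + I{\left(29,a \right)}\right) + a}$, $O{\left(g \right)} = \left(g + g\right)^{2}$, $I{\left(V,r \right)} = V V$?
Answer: $- i \sqrt{218438} \approx - 467.37 i$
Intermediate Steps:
$I{\left(V,r \right)} = V^{2}$
$O{\left(g \right)} = 4 g^{2}$ ($O{\left(g \right)} = \left(2 g\right)^{2} = 4 g^{2}$)
$F{\left(k,a \right)} = \sqrt{841 + a + 324 k}$ ($F{\left(k,a \right)} = \sqrt{\left(4 \cdot 9^{2} k + 29^{2}\right) + a} = \sqrt{\left(4 \cdot 81 k + 841\right) + a} = \sqrt{\left(324 k + 841\right) + a} = \sqrt{\left(841 + 324 k\right) + a} = \sqrt{841 + a + 324 k}$)
$- F{\left(-668,-2847 \right)} = - \sqrt{841 - 2847 + 324 \left(-668\right)} = - \sqrt{841 - 2847 - 216432} = - \sqrt{-218438} = - i \sqrt{218438}$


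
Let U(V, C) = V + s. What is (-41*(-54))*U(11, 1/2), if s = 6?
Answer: 37638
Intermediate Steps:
U(V, C) = 6 + V (U(V, C) = V + 6 = 6 + V)
(-41*(-54))*U(11, 1/2) = (-41*(-54))*(6 + 11) = 2214*17 = 37638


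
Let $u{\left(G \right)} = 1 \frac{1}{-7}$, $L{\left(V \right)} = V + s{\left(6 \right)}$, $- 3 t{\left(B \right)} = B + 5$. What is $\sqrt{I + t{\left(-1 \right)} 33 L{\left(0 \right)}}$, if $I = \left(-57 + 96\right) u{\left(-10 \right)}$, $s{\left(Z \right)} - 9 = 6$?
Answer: $\frac{i \sqrt{32613}}{7} \approx 25.799 i$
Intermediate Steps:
$t{\left(B \right)} = - \frac{5}{3} - \frac{B}{3}$ ($t{\left(B \right)} = - \frac{B + 5}{3} = - \frac{5 + B}{3} = - \frac{5}{3} - \frac{B}{3}$)
$s{\left(Z \right)} = 15$ ($s{\left(Z \right)} = 9 + 6 = 15$)
$L{\left(V \right)} = 15 + V$ ($L{\left(V \right)} = V + 15 = 15 + V$)
$u{\left(G \right)} = - \frac{1}{7}$ ($u{\left(G \right)} = 1 \left(- \frac{1}{7}\right) = - \frac{1}{7}$)
$I = - \frac{39}{7}$ ($I = \left(-57 + 96\right) \left(- \frac{1}{7}\right) = 39 \left(- \frac{1}{7}\right) = - \frac{39}{7} \approx -5.5714$)
$\sqrt{I + t{\left(-1 \right)} 33 L{\left(0 \right)}} = \sqrt{- \frac{39}{7} + \left(- \frac{5}{3} - - \frac{1}{3}\right) 33 \left(15 + 0\right)} = \sqrt{- \frac{39}{7} + \left(- \frac{5}{3} + \frac{1}{3}\right) 33 \cdot 15} = \sqrt{- \frac{39}{7} + \left(- \frac{4}{3}\right) 33 \cdot 15} = \sqrt{- \frac{39}{7} - 660} = \sqrt{- \frac{4659}{7}} = \frac{i \sqrt{32613}}{7}$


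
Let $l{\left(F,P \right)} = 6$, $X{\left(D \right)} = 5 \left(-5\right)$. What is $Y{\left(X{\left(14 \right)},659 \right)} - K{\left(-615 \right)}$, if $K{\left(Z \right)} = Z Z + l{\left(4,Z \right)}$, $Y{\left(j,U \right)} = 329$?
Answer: $-377902$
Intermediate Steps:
$X{\left(D \right)} = -25$
$K{\left(Z \right)} = 6 + Z^{2}$ ($K{\left(Z \right)} = Z Z + 6 = Z^{2} + 6 = 6 + Z^{2}$)
$Y{\left(X{\left(14 \right)},659 \right)} - K{\left(-615 \right)} = 329 - \left(6 + \left(-615\right)^{2}\right) = 329 - \left(6 + 378225\right) = 329 - 378231 = -377902$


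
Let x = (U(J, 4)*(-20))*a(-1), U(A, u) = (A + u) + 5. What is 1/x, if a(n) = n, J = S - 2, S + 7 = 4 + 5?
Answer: 1/180 ≈ 0.0055556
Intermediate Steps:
S = 2 (S = -7 + (4 + 5) = -7 + 9 = 2)
J = 0 (J = 2 - 2 = 0)
U(A, u) = 5 + A + u
x = 180 (x = ((5 + 0 + 4)*(-20))*(-1) = (9*(-20))*(-1) = -180*(-1) = 180)
1/x = 1/180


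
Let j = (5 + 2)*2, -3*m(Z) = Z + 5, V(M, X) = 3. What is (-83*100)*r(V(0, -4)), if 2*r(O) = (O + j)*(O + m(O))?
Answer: -70550/3 ≈ -23517.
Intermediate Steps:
m(Z) = -5/3 - Z/3 (m(Z) = -(Z + 5)/3 = -(5 + Z)/3 = -5/3 - Z/3)
j = 14 (j = 7*2 = 14)
r(O) = (14 + O)*(-5/3 + 2*O/3)/2 (r(O) = ((O + 14)*(O + (-5/3 - O/3)))/2 = ((14 + O)*(-5/3 + 2*O/3))/2 = (14 + O)*(-5/3 + 2*O/3)/2)
(-83*100)*r(V(0, -4)) = (-83*100)*(-35/3 + (⅓)*3² + (23/6)*3) = -8300*(-35/3 + (⅓)*9 + 23/2) = -8300*(-35/3 + 3 + 23/2) = -8300*17/6 = -70550/3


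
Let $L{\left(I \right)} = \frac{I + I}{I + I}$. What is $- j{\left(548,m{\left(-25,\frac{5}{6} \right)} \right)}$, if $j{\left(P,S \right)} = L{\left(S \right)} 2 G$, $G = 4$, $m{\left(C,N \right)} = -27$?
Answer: $-8$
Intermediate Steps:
$L{\left(I \right)} = 1$ ($L{\left(I \right)} = \frac{2 I}{2 I} = 2 I \frac{1}{2 I} = 1$)
$j{\left(P,S \right)} = 8$ ($j{\left(P,S \right)} = 1 \cdot 2 \cdot 4 = 2 \cdot 4 = 8$)
$- j{\left(548,m{\left(-25,\frac{5}{6} \right)} \right)} = \left(-1\right) 8 = -8$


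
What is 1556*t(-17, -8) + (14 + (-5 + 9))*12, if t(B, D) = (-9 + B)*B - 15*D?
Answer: 874688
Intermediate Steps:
t(B, D) = -15*D + B*(-9 + B) (t(B, D) = B*(-9 + B) - 15*D = -15*D + B*(-9 + B))
1556*t(-17, -8) + (14 + (-5 + 9))*12 = 1556*((-17)² - 15*(-8) - 9*(-17)) + (14 + (-5 + 9))*12 = 1556*(289 + 120 + 153) + (14 + 4)*12 = 1556*562 + 18*12 = 874472 + 216 = 874688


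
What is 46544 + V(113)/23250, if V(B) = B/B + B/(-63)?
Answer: 1363506479/29295 ≈ 46544.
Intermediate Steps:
V(B) = 1 - B/63 (V(B) = 1 + B*(-1/63) = 1 - B/63)
46544 + V(113)/23250 = 46544 + (1 - 1/63*113)/23250 = 46544 + (1 - 113/63)*(1/23250) = 46544 - 50/63*1/23250 = 46544 - 1/29295 = 1363506479/29295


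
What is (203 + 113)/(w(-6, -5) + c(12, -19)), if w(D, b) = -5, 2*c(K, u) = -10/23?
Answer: -1817/30 ≈ -60.567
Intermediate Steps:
c(K, u) = -5/23 (c(K, u) = (-10/23)/2 = (-10*1/23)/2 = (½)*(-10/23) = -5/23)
(203 + 113)/(w(-6, -5) + c(12, -19)) = (203 + 113)/(-5 - 5/23) = 316/(-120/23) = 316*(-23/120) = -1817/30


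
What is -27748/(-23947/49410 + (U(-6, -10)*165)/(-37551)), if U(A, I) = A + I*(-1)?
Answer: 17161165987560/310614799 ≈ 55249.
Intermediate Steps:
U(A, I) = A - I
-27748/(-23947/49410 + (U(-6, -10)*165)/(-37551)) = -27748/(-23947/49410 + ((-6 - 1*(-10))*165)/(-37551)) = -27748/(-23947*1/49410 + ((-6 + 10)*165)*(-1/37551)) = -27748/(-23947/49410 + (4*165)*(-1/37551)) = -27748/(-23947/49410 + 660*(-1/37551)) = -27748/(-23947/49410 - 220/12517) = -27748/(-310614799/618464970) = -27748*(-618464970/310614799) = 17161165987560/310614799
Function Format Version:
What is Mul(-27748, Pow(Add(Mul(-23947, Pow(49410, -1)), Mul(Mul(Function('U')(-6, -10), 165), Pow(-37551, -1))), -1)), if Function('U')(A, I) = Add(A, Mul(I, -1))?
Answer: Rational(17161165987560, 310614799) ≈ 55249.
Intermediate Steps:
Function('U')(A, I) = Add(A, Mul(-1, I))
Mul(-27748, Pow(Add(Mul(-23947, Pow(49410, -1)), Mul(Mul(Function('U')(-6, -10), 165), Pow(-37551, -1))), -1)) = Mul(-27748, Pow(Add(Mul(-23947, Pow(49410, -1)), Mul(Mul(Add(-6, Mul(-1, -10)), 165), Pow(-37551, -1))), -1)) = Mul(-27748, Pow(Add(Mul(-23947, Rational(1, 49410)), Mul(Mul(Add(-6, 10), 165), Rational(-1, 37551))), -1)) = Mul(-27748, Pow(Add(Rational(-23947, 49410), Mul(Mul(4, 165), Rational(-1, 37551))), -1)) = Mul(-27748, Pow(Add(Rational(-23947, 49410), Mul(660, Rational(-1, 37551))), -1)) = Mul(-27748, Pow(Add(Rational(-23947, 49410), Rational(-220, 12517)), -1)) = Mul(-27748, Pow(Rational(-310614799, 618464970), -1)) = Mul(-27748, Rational(-618464970, 310614799)) = Rational(17161165987560, 310614799)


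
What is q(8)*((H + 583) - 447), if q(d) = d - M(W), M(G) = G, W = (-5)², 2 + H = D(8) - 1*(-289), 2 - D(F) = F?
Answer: -7089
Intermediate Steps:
D(F) = 2 - F
H = 281 (H = -2 + ((2 - 1*8) - 1*(-289)) = -2 + ((2 - 8) + 289) = -2 + (-6 + 289) = -2 + 283 = 281)
W = 25
q(d) = -25 + d (q(d) = d - 1*25 = d - 25 = -25 + d)
q(8)*((H + 583) - 447) = (-25 + 8)*((281 + 583) - 447) = -17*(864 - 447) = -17*417 = -7089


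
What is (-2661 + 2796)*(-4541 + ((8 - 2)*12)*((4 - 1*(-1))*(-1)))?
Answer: -661635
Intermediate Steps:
(-2661 + 2796)*(-4541 + ((8 - 2)*12)*((4 - 1*(-1))*(-1))) = 135*(-4541 + (6*12)*((4 + 1)*(-1))) = 135*(-4541 + 72*(5*(-1))) = 135*(-4541 + 72*(-5)) = 135*(-4541 - 360) = 135*(-4901) = -661635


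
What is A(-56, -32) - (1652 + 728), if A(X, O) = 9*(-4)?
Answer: -2416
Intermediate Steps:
A(X, O) = -36
A(-56, -32) - (1652 + 728) = -36 - (1652 + 728) = -36 - 1*2380 = -36 - 2380 = -2416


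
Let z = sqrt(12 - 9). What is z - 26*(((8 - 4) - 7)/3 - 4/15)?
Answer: 494/15 + sqrt(3) ≈ 34.665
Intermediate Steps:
z = sqrt(3) ≈ 1.7320
z - 26*(((8 - 4) - 7)/3 - 4/15) = sqrt(3) - 26*(((8 - 4) - 7)/3 - 4/15) = sqrt(3) - 26*((4 - 7)*(1/3) - 4*1/15) = sqrt(3) - 26*(-3*1/3 - 4/15) = sqrt(3) - 26*(-1 - 4/15) = sqrt(3) - 26*(-19/15) = sqrt(3) + 494/15 = 494/15 + sqrt(3)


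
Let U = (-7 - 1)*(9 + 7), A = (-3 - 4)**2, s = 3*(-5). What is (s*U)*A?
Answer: 94080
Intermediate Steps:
s = -15
A = 49 (A = (-7)**2 = 49)
U = -128 (U = -8*16 = -128)
(s*U)*A = -15*(-128)*49 = 1920*49 = 94080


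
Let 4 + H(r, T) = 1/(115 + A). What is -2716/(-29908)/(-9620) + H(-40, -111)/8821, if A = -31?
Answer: -3074905307/6662075863170 ≈ -0.00046155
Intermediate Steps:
H(r, T) = -335/84 (H(r, T) = -4 + 1/(115 - 31) = -4 + 1/84 = -335/84)
-2716/(-29908)/(-9620) + H(-40, -111)/8821 = -2716/(-29908)/(-9620) - 335/84/8821 = -2716*(-1/29908)*(-1/9620) - 335/84*1/8821 = (679/7477)*(-1/9620) - 335/740964 = -679/71928740 - 335/740964 = -3074905307/6662075863170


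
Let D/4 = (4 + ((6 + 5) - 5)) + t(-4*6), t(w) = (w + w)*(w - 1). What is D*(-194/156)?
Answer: -234740/39 ≈ -6019.0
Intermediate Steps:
t(w) = 2*w*(-1 + w) (t(w) = (2*w)*(-1 + w) = 2*w*(-1 + w))
D = 4840 (D = 4*((4 + ((6 + 5) - 5)) + 2*(-4*6)*(-1 - 4*6)) = 4*((4 + (11 - 5)) + 2*(-24)*(-1 - 24)) = 4*((4 + 6) + 2*(-24)*(-25)) = 4*(10 + 1200) = 4*1210 = 4840)
D*(-194/156) = 4840*(-194/156) = 4840*(-194*1/156) = 4840*(-97/78) = -234740/39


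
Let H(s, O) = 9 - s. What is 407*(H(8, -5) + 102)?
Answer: 41921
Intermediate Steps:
407*(H(8, -5) + 102) = 407*((9 - 1*8) + 102) = 407*((9 - 8) + 102) = 407*(1 + 102) = 407*103 = 41921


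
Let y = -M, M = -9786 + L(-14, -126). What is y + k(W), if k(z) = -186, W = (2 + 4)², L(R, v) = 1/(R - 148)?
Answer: 1555201/162 ≈ 9600.0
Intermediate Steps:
L(R, v) = 1/(-148 + R)
W = 36 (W = 6² = 36)
M = -1585333/162 (M = -9786 + 1/(-148 - 14) = -9786 + 1/(-162) = -9786 - 1/162 = -1585333/162 ≈ -9786.0)
y = 1585333/162 (y = -1*(-1585333/162) = 1585333/162 ≈ 9786.0)
y + k(W) = 1585333/162 - 186 = 1555201/162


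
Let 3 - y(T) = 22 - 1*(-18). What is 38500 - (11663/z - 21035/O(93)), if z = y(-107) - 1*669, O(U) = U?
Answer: 2543768369/65658 ≈ 38743.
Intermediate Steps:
y(T) = -37 (y(T) = 3 - (22 - 1*(-18)) = 3 - (22 + 18) = 3 - 1*40 = 3 - 40 = -37)
z = -706 (z = -37 - 1*669 = -37 - 669 = -706)
38500 - (11663/z - 21035/O(93)) = 38500 - (11663/(-706) - 21035/93) = 38500 - (11663*(-1/706) - 21035*1/93) = 38500 - (-11663/706 - 21035/93) = 38500 - 1*(-15935369/65658) = 38500 + 15935369/65658 = 2543768369/65658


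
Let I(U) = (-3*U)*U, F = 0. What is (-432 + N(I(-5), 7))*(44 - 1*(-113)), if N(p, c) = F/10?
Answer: -67824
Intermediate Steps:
I(U) = -3*U²
N(p, c) = 0 (N(p, c) = 0/10 = 0*(⅒) = 0)
(-432 + N(I(-5), 7))*(44 - 1*(-113)) = (-432 + 0)*(44 - 1*(-113)) = -432*(44 + 113) = -432*157 = -67824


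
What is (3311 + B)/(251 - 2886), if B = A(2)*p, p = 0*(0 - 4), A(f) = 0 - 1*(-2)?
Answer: -3311/2635 ≈ -1.2565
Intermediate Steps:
A(f) = 2 (A(f) = 0 + 2 = 2)
p = 0 (p = 0*(-4) = 0)
B = 0 (B = 2*0 = 0)
(3311 + B)/(251 - 2886) = (3311 + 0)/(251 - 2886) = 3311/(-2635) = 3311*(-1/2635) = -3311/2635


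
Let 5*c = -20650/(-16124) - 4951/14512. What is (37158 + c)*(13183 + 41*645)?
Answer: 107672987158227293/73122340 ≈ 1.4725e+9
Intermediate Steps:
c = 54960719/292489360 (c = (-20650/(-16124) - 4951/14512)/5 = (-20650*(-1/16124) - 4951*1/14512)/5 = (10325/8062 - 4951/14512)/5 = (1/5)*(54960719/58497872) = 54960719/292489360 ≈ 0.18791)
(37158 + c)*(13183 + 41*645) = (37158 + 54960719/292489360)*(13183 + 41*645) = 10868374599599*(13183 + 26445)/292489360 = (10868374599599/292489360)*39628 = 107672987158227293/73122340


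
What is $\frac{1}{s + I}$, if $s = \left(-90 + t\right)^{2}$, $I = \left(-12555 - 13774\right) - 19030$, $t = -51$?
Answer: $- \frac{1}{25478} \approx -3.925 \cdot 10^{-5}$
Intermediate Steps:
$I = -45359$ ($I = -26329 - 19030 = -45359$)
$s = 19881$ ($s = \left(-90 - 51\right)^{2} = \left(-141\right)^{2} = 19881$)
$\frac{1}{s + I} = \frac{1}{19881 - 45359} = \frac{1}{-25478} = - \frac{1}{25478}$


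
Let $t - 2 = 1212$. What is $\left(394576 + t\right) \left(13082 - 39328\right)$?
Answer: $-10387904340$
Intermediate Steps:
$t = 1214$ ($t = 2 + 1212 = 1214$)
$\left(394576 + t\right) \left(13082 - 39328\right) = \left(394576 + 1214\right) \left(13082 - 39328\right) = 395790 \left(-26246\right) = -10387904340$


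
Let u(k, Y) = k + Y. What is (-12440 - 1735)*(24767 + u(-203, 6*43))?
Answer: -351851850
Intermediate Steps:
u(k, Y) = Y + k
(-12440 - 1735)*(24767 + u(-203, 6*43)) = (-12440 - 1735)*(24767 + (6*43 - 203)) = -14175*(24767 + (258 - 203)) = -14175*(24767 + 55) = -14175*24822 = -351851850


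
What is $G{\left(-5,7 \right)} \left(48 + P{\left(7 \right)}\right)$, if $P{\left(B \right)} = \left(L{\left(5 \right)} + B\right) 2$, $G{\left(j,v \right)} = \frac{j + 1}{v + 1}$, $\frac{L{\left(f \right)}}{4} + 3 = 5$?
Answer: $-39$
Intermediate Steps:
$L{\left(f \right)} = 8$ ($L{\left(f \right)} = -12 + 4 \cdot 5 = -12 + 20 = 8$)
$G{\left(j,v \right)} = \frac{1 + j}{1 + v}$
$P{\left(B \right)} = 16 + 2 B$ ($P{\left(B \right)} = \left(8 + B\right) 2 = 16 + 2 B$)
$G{\left(-5,7 \right)} \left(48 + P{\left(7 \right)}\right) = \frac{1 - 5}{1 + 7} \left(48 + \left(16 + 2 \cdot 7\right)\right) = \frac{1}{8} \left(-4\right) \left(48 + \left(16 + 14\right)\right) = \frac{1}{8} \left(-4\right) \left(48 + 30\right) = \left(- \frac{1}{2}\right) 78 = -39$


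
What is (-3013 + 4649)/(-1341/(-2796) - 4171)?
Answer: -1524752/3886925 ≈ -0.39228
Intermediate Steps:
(-3013 + 4649)/(-1341/(-2796) - 4171) = 1636/(-1341*(-1/2796) - 4171) = 1636/(447/932 - 4171) = 1636/(-3886925/932) = 1636*(-932/3886925) = -1524752/3886925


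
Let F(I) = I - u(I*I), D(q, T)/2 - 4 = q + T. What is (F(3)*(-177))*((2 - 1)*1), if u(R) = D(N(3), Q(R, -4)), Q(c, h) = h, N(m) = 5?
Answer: 1239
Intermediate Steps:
D(q, T) = 8 + 2*T + 2*q (D(q, T) = 8 + 2*(q + T) = 8 + 2*(T + q) = 8 + (2*T + 2*q) = 8 + 2*T + 2*q)
u(R) = 10 (u(R) = 8 + 2*(-4) + 2*5 = 8 - 8 + 10 = 10)
F(I) = -10 + I (F(I) = I - 1*10 = I - 10 = -10 + I)
(F(3)*(-177))*((2 - 1)*1) = ((-10 + 3)*(-177))*((2 - 1)*1) = (-7*(-177))*(1*1) = 1239*1 = 1239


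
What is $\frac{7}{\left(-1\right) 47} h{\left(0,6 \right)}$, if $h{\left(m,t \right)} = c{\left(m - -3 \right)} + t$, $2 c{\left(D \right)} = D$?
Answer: $- \frac{105}{94} \approx -1.117$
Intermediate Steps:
$c{\left(D \right)} = \frac{D}{2}$
$h{\left(m,t \right)} = \frac{3}{2} + t + \frac{m}{2}$ ($h{\left(m,t \right)} = \frac{m - -3}{2} + t = \frac{m + 3}{2} + t = \frac{3 + m}{2} + t = \left(\frac{3}{2} + \frac{m}{2}\right) + t = \frac{3}{2} + t + \frac{m}{2}$)
$\frac{7}{\left(-1\right) 47} h{\left(0,6 \right)} = \frac{7}{\left(-1\right) 47} \left(\frac{3}{2} + 6 + \frac{1}{2} \cdot 0\right) = \frac{7}{-47} \left(\frac{3}{2} + 6 + 0\right) = 7 \left(- \frac{1}{47}\right) \frac{15}{2} = \left(- \frac{7}{47}\right) \frac{15}{2} = - \frac{105}{94}$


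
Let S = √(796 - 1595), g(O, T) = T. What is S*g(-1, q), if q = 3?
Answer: 3*I*√799 ≈ 84.8*I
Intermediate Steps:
S = I*√799 (S = √(-799) = I*√799 ≈ 28.267*I)
S*g(-1, q) = (I*√799)*3 = 3*I*√799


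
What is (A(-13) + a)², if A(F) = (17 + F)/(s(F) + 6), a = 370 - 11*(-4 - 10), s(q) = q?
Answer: 13424896/49 ≈ 2.7398e+5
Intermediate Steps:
a = 524 (a = 370 - 11*(-14) = 370 - 1*(-154) = 370 + 154 = 524)
A(F) = (17 + F)/(6 + F) (A(F) = (17 + F)/(F + 6) = (17 + F)/(6 + F))
(A(-13) + a)² = ((17 - 13)/(6 - 13) + 524)² = (4/(-7) + 524)² = (-⅐*4 + 524)² = (-4/7 + 524)² = (3664/7)² = 13424896/49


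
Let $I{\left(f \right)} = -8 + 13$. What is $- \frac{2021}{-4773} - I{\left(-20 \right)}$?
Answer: $- \frac{508}{111} \approx -4.5766$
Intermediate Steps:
$I{\left(f \right)} = 5$
$- \frac{2021}{-4773} - I{\left(-20 \right)} = - \frac{2021}{-4773} - 5 = \left(-2021\right) \left(- \frac{1}{4773}\right) - 5 = \frac{47}{111} - 5 = - \frac{508}{111}$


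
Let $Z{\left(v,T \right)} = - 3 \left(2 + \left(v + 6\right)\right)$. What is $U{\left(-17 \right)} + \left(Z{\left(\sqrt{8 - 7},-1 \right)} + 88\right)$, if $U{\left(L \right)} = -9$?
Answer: $52$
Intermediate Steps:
$Z{\left(v,T \right)} = -24 - 3 v$ ($Z{\left(v,T \right)} = - 3 \left(2 + \left(6 + v\right)\right) = - 3 \left(8 + v\right) = -24 - 3 v$)
$U{\left(-17 \right)} + \left(Z{\left(\sqrt{8 - 7},-1 \right)} + 88\right) = -9 + \left(\left(-24 - 3 \sqrt{8 - 7}\right) + 88\right) = -9 + \left(\left(-24 - 3 \sqrt{1}\right) + 88\right) = -9 + \left(\left(-24 - 3\right) + 88\right) = -9 + \left(-27 + 88\right) = -9 + 61 = 52$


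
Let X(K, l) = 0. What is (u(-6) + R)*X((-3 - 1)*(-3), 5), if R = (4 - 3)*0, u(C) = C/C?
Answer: 0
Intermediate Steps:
u(C) = 1
R = 0 (R = 1*0 = 0)
(u(-6) + R)*X((-3 - 1)*(-3), 5) = (1 + 0)*0 = 1*0 = 0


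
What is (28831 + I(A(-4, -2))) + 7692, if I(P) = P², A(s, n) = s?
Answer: 36539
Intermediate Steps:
(28831 + I(A(-4, -2))) + 7692 = (28831 + (-4)²) + 7692 = (28831 + 16) + 7692 = 28847 + 7692 = 36539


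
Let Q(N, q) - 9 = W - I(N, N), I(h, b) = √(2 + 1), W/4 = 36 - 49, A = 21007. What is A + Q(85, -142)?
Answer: 20964 - √3 ≈ 20962.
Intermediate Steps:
W = -52 (W = 4*(36 - 49) = 4*(-13) = -52)
I(h, b) = √3
Q(N, q) = -43 - √3 (Q(N, q) = 9 + (-52 - √3) = -43 - √3)
A + Q(85, -142) = 21007 + (-43 - √3) = 20964 - √3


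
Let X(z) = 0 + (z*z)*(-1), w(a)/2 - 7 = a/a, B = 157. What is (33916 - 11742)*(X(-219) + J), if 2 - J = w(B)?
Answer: -1063797650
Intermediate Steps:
w(a) = 16 (w(a) = 14 + 2*(a/a) = 14 + 2*1 = 14 + 2 = 16)
J = -14 (J = 2 - 1*16 = 2 - 16 = -14)
X(z) = -z² (X(z) = 0 + z²*(-1) = 0 - z² = -z²)
(33916 - 11742)*(X(-219) + J) = (33916 - 11742)*(-1*(-219)² - 14) = 22174*(-1*47961 - 14) = 22174*(-47961 - 14) = 22174*(-47975) = -1063797650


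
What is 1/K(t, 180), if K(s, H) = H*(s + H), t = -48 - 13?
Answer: 1/21420 ≈ 4.6685e-5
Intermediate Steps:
t = -61
K(s, H) = H*(H + s)
1/K(t, 180) = 1/(180*(180 - 61)) = 1/(180*119) = 1/21420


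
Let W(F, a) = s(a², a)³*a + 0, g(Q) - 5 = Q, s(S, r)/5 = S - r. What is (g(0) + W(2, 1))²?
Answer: 25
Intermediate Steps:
s(S, r) = -5*r + 5*S (s(S, r) = 5*(S - r) = -5*r + 5*S)
g(Q) = 5 + Q
W(F, a) = a*(-5*a + 5*a²)³ (W(F, a) = (-5*a + 5*a²)³*a + 0 = a*(-5*a + 5*a²)³ + 0 = a*(-5*a + 5*a²)³)
(g(0) + W(2, 1))² = ((5 + 0) + 125*1⁴*(-1 + 1)³)² = (5 + 125*1*0³)² = (5 + 125*1*0)² = (5 + 0)² = 5² = 25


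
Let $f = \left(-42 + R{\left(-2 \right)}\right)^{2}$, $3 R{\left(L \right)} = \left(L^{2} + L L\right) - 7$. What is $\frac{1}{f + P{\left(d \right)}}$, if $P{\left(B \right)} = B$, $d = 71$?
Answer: $\frac{9}{16264} \approx 0.00055337$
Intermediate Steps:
$R{\left(L \right)} = - \frac{7}{3} + \frac{2 L^{2}}{3}$ ($R{\left(L \right)} = \frac{\left(L^{2} + L L\right) - 7}{3} = \frac{\left(L^{2} + L^{2}\right) - 7}{3} = \frac{2 L^{2} - 7}{3} = \frac{-7 + 2 L^{2}}{3} = - \frac{7}{3} + \frac{2 L^{2}}{3}$)
$f = \frac{15625}{9}$ ($f = \left(-42 - \left(\frac{7}{3} - \frac{2 \left(-2\right)^{2}}{3}\right)\right)^{2} = \left(-42 + \left(- \frac{7}{3} + \frac{2}{3} \cdot 4\right)\right)^{2} = \left(-42 + \left(- \frac{7}{3} + \frac{8}{3}\right)\right)^{2} = \left(-42 + \frac{1}{3}\right)^{2} = \left(- \frac{125}{3}\right)^{2} = \frac{15625}{9} \approx 1736.1$)
$\frac{1}{f + P{\left(d \right)}} = \frac{1}{\frac{15625}{9} + 71} = \frac{1}{\frac{16264}{9}} = \frac{9}{16264}$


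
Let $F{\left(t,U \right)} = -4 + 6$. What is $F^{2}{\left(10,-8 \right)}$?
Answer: $4$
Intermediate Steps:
$F{\left(t,U \right)} = 2$
$F^{2}{\left(10,-8 \right)} = 2^{2} = 4$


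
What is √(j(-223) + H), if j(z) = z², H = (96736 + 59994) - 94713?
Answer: √111746 ≈ 334.28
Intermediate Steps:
H = 62017 (H = 156730 - 94713 = 62017)
√(j(-223) + H) = √((-223)² + 62017) = √(49729 + 62017) = √111746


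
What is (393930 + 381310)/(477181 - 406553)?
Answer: 193810/17657 ≈ 10.976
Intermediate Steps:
(393930 + 381310)/(477181 - 406553) = 775240/70628 = 775240*(1/70628) = 193810/17657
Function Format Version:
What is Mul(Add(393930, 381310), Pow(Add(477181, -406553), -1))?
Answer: Rational(193810, 17657) ≈ 10.976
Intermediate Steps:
Mul(Add(393930, 381310), Pow(Add(477181, -406553), -1)) = Mul(775240, Pow(70628, -1)) = Mul(775240, Rational(1, 70628)) = Rational(193810, 17657)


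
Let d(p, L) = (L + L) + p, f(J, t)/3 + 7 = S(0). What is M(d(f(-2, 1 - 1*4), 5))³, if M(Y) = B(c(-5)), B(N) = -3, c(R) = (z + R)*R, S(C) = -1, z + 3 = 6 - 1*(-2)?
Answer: -27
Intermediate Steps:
z = 5 (z = -3 + (6 - 1*(-2)) = -3 + (6 + 2) = -3 + 8 = 5)
f(J, t) = -24 (f(J, t) = -21 + 3*(-1) = -21 - 3 = -24)
c(R) = R*(5 + R) (c(R) = (5 + R)*R = R*(5 + R))
d(p, L) = p + 2*L (d(p, L) = 2*L + p = p + 2*L)
M(Y) = -3
M(d(f(-2, 1 - 1*4), 5))³ = (-3)³ = -27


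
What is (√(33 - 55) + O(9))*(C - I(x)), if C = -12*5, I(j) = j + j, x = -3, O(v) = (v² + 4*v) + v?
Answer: -6804 - 54*I*√22 ≈ -6804.0 - 253.28*I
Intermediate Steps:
O(v) = v² + 5*v
I(j) = 2*j
C = -60
(√(33 - 55) + O(9))*(C - I(x)) = (√(33 - 55) + 9*(5 + 9))*(-60 - 2*(-3)) = (√(-22) + 9*14)*(-60 - 1*(-6)) = (I*√22 + 126)*(-60 + 6) = (126 + I*√22)*(-54) = -6804 - 54*I*√22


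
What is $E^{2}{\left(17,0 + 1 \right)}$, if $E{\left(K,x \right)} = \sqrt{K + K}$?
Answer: $34$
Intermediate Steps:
$E{\left(K,x \right)} = \sqrt{2} \sqrt{K}$ ($E{\left(K,x \right)} = \sqrt{2 K} = \sqrt{2} \sqrt{K}$)
$E^{2}{\left(17,0 + 1 \right)} = \left(\sqrt{2} \sqrt{17}\right)^{2} = \left(\sqrt{34}\right)^{2} = 34$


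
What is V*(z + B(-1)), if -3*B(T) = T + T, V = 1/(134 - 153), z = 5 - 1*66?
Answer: 181/57 ≈ 3.1754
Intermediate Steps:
z = -61 (z = 5 - 66 = -61)
V = -1/19 (V = 1/(-19) = -1/19 ≈ -0.052632)
B(T) = -2*T/3 (B(T) = -(T + T)/3 = -2*T/3)
V*(z + B(-1)) = -(-61 - 2/3*(-1))/19 = -(-61 + 2/3)/19 = -1/19*(-181/3) = 181/57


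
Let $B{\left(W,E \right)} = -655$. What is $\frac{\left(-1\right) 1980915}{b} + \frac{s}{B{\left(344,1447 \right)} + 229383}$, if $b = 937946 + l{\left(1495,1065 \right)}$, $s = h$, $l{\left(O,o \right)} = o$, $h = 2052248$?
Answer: $\frac{184249090076}{26847263501} \approx 6.8629$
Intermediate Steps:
$s = 2052248$
$b = 939011$ ($b = 937946 + 1065 = 939011$)
$\frac{\left(-1\right) 1980915}{b} + \frac{s}{B{\left(344,1447 \right)} + 229383} = \frac{\left(-1\right) 1980915}{939011} + \frac{2052248}{-655 + 229383} = \left(-1980915\right) \frac{1}{939011} + \frac{2052248}{228728} = - \frac{1980915}{939011} + 2052248 \cdot \frac{1}{228728} = - \frac{1980915}{939011} + \frac{256531}{28591} = \frac{184249090076}{26847263501}$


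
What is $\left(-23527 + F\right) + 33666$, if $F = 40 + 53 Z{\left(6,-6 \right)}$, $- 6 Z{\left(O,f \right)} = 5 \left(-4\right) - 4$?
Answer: $10391$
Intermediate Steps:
$Z{\left(O,f \right)} = 4$ ($Z{\left(O,f \right)} = - \frac{5 \left(-4\right) - 4}{6} = - \frac{-20 - 4}{6} = \left(- \frac{1}{6}\right) \left(-24\right) = 4$)
$F = 252$ ($F = 40 + 53 \cdot 4 = 40 + 212 = 252$)
$\left(-23527 + F\right) + 33666 = \left(-23527 + 252\right) + 33666 = -23275 + 33666 = 10391$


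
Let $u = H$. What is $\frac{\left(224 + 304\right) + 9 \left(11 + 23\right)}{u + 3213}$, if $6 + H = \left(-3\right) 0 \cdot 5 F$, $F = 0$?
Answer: $\frac{278}{1069} \approx 0.26006$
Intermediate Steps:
$H = -6$ ($H = -6 + \left(-3\right) 0 \cdot 5 \cdot 0 = -6 + 0 \cdot 0 = -6 + 0 = -6$)
$u = -6$
$\frac{\left(224 + 304\right) + 9 \left(11 + 23\right)}{u + 3213} = \frac{\left(224 + 304\right) + 9 \left(11 + 23\right)}{-6 + 3213} = \frac{528 + 9 \cdot 34}{3207} = \left(528 + 306\right) \frac{1}{3207} = 834 \cdot \frac{1}{3207} = \frac{278}{1069}$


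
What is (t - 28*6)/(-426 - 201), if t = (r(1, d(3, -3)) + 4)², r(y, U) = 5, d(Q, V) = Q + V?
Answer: 29/209 ≈ 0.13876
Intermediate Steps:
t = 81 (t = (5 + 4)² = 9² = 81)
(t - 28*6)/(-426 - 201) = (81 - 28*6)/(-426 - 201) = (81 - 168)/(-627) = -87*(-1/627) = 29/209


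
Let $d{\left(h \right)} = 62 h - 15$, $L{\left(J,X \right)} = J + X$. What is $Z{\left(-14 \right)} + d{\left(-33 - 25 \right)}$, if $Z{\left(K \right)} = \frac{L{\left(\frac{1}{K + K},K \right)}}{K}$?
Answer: $- \frac{1415119}{392} \approx -3610.0$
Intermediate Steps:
$d{\left(h \right)} = -15 + 62 h$
$Z{\left(K \right)} = \frac{K + \frac{1}{2 K}}{K}$ ($Z{\left(K \right)} = \frac{\frac{1}{K + K} + K}{K} = \frac{\frac{1}{2 K} + K}{K} = \frac{K + \frac{1}{2 K}}{K}$)
$Z{\left(-14 \right)} + d{\left(-33 - 25 \right)} = \left(1 + \frac{1}{2 \cdot 196}\right) + \left(-15 + 62 \left(-33 - 25\right)\right) = \left(1 + \frac{1}{2} \cdot \frac{1}{196}\right) + \left(-15 + 62 \left(-58\right)\right) = \left(1 + \frac{1}{392}\right) - 3611 = \frac{393}{392} - 3611 = - \frac{1415119}{392}$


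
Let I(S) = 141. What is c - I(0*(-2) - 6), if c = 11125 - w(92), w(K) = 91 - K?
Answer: 10985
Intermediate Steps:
c = 11126 (c = 11125 - (91 - 1*92) = 11125 - (91 - 92) = 11125 - 1*(-1) = 11125 + 1 = 11126)
c - I(0*(-2) - 6) = 11126 - 1*141 = 11126 - 141 = 10985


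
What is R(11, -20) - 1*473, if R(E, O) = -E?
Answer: -484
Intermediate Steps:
R(11, -20) - 1*473 = -1*11 - 1*473 = -11 - 473 = -484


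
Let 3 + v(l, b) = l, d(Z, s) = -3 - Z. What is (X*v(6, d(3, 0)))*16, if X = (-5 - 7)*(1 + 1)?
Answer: -1152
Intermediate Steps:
v(l, b) = -3 + l
X = -24 (X = -12*2 = -24)
(X*v(6, d(3, 0)))*16 = -24*(-3 + 6)*16 = -24*3*16 = -72*16 = -1152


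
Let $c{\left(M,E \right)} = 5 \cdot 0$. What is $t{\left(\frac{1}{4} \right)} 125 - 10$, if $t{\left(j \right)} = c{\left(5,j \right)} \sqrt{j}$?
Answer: $-10$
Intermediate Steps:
$c{\left(M,E \right)} = 0$
$t{\left(j \right)} = 0$ ($t{\left(j \right)} = 0 \sqrt{j} = 0$)
$t{\left(\frac{1}{4} \right)} 125 - 10 = 0 \cdot 125 - 10 = 0 - 10 = -10$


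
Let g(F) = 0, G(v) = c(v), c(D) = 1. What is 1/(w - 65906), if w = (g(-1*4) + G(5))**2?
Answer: -1/65905 ≈ -1.5173e-5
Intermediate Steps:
G(v) = 1
w = 1 (w = (0 + 1)**2 = 1**2 = 1)
1/(w - 65906) = 1/(1 - 65906) = 1/(-65905) = -1/65905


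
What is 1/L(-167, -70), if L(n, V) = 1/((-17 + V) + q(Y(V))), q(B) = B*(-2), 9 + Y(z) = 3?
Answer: -75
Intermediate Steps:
Y(z) = -6 (Y(z) = -9 + 3 = -6)
q(B) = -2*B
L(n, V) = 1/(-5 + V) (L(n, V) = 1/((-17 + V) - 2*(-6)) = 1/((-17 + V) + 12) = 1/(-5 + V))
1/L(-167, -70) = 1/(1/(-5 - 70)) = 1/(1/(-75)) = 1/(-1/75) = -75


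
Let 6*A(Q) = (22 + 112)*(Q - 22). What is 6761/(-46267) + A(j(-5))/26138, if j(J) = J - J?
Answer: -299177306/1813990269 ≈ -0.16493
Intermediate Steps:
j(J) = 0
A(Q) = -1474/3 + 67*Q/3 (A(Q) = ((22 + 112)*(Q - 22))/6 = (134*(-22 + Q))/6 = (-2948 + 134*Q)/6 = -1474/3 + 67*Q/3)
6761/(-46267) + A(j(-5))/26138 = 6761/(-46267) + (-1474/3 + (67/3)*0)/26138 = 6761*(-1/46267) + (-1474/3 + 0)*(1/26138) = -6761/46267 - 1474/3*1/26138 = -6761/46267 - 737/39207 = -299177306/1813990269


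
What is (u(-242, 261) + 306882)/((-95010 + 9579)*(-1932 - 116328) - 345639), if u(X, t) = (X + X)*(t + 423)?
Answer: -8058/3367574807 ≈ -2.3928e-6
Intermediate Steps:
u(X, t) = 2*X*(423 + t) (u(X, t) = (2*X)*(423 + t) = 2*X*(423 + t))
(u(-242, 261) + 306882)/((-95010 + 9579)*(-1932 - 116328) - 345639) = (2*(-242)*(423 + 261) + 306882)/((-95010 + 9579)*(-1932 - 116328) - 345639) = (2*(-242)*684 + 306882)/(-85431*(-118260) - 345639) = (-331056 + 306882)/(10103070060 - 345639) = -24174/10102724421 = -24174*1/10102724421 = -8058/3367574807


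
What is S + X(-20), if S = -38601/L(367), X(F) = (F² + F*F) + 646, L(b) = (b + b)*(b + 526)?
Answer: 947759451/655462 ≈ 1445.9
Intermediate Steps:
L(b) = 2*b*(526 + b) (L(b) = (2*b)*(526 + b) = 2*b*(526 + b))
X(F) = 646 + 2*F² (X(F) = (F² + F²) + 646 = 2*F² + 646 = 646 + 2*F²)
S = -38601/655462 (S = -38601*1/(734*(526 + 367)) = -38601/(2*367*893) = -38601/655462 ≈ -0.058891)
S + X(-20) = -38601/655462 + (646 + 2*(-20)²) = -38601/655462 + (646 + 2*400) = -38601/655462 + (646 + 800) = -38601/655462 + 1446 = 947759451/655462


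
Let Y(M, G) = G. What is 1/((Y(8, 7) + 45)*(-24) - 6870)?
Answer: -1/8118 ≈ -0.00012318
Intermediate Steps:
1/((Y(8, 7) + 45)*(-24) - 6870) = 1/((7 + 45)*(-24) - 6870) = 1/(52*(-24) - 6870) = 1/(-1248 - 6870) = 1/(-8118) = -1/8118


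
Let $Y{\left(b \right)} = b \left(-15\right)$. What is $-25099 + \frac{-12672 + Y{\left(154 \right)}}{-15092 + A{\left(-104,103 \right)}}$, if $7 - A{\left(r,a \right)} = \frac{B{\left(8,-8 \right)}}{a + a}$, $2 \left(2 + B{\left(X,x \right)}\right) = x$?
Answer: $- \frac{19498039151}{776876} \approx -25098.0$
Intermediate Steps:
$B{\left(X,x \right)} = -2 + \frac{x}{2}$
$A{\left(r,a \right)} = 7 + \frac{3}{a}$ ($A{\left(r,a \right)} = 7 - \frac{-2 + \frac{1}{2} \left(-8\right)}{a + a} = 7 - \frac{-2 - 4}{2 a} = 7 - - 6 \frac{1}{2 a} = 7 - - \frac{3}{a} = 7 + \frac{3}{a}$)
$Y{\left(b \right)} = - 15 b$
$-25099 + \frac{-12672 + Y{\left(154 \right)}}{-15092 + A{\left(-104,103 \right)}} = -25099 + \frac{-12672 - 2310}{-15092 + \left(7 + \frac{3}{103}\right)} = -25099 + \frac{-12672 - 2310}{-15092 + \left(7 + 3 \cdot \frac{1}{103}\right)} = -25099 - \frac{14982}{-15092 + \left(7 + \frac{3}{103}\right)} = -25099 - \frac{14982}{-15092 + \frac{724}{103}} = -25099 - \frac{14982}{- \frac{1553752}{103}} = -25099 - - \frac{771573}{776876} = -25099 + \frac{771573}{776876} = - \frac{19498039151}{776876}$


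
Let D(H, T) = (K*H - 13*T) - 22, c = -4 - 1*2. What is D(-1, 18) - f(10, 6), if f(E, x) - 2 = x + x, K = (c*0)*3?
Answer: -270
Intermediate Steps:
c = -6 (c = -4 - 2 = -6)
K = 0 (K = -6*0*3 = 0*3 = 0)
D(H, T) = -22 - 13*T (D(H, T) = (0*H - 13*T) - 22 = (0 - 13*T) - 22 = -13*T - 22 = -22 - 13*T)
f(E, x) = 2 + 2*x (f(E, x) = 2 + (x + x) = 2 + 2*x)
D(-1, 18) - f(10, 6) = (-22 - 13*18) - (2 + 2*6) = (-22 - 234) - (2 + 12) = -256 - 1*14 = -256 - 14 = -270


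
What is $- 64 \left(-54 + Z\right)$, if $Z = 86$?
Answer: $-2048$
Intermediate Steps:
$- 64 \left(-54 + Z\right) = - 64 \left(-54 + 86\right) = \left(-64\right) 32 = -2048$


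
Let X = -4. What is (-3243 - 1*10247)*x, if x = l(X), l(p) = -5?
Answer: 67450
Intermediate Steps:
x = -5
(-3243 - 1*10247)*x = (-3243 - 1*10247)*(-5) = (-3243 - 10247)*(-5) = -13490*(-5) = 67450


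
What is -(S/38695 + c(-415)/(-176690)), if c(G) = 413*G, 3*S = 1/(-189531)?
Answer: -754196484566327/777496291398630 ≈ -0.97003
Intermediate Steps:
S = -1/568593 (S = (⅓)/(-189531) = (⅓)*(-1/189531) = -1/568593 ≈ -1.7587e-6)
-(S/38695 + c(-415)/(-176690)) = -(-1/568593/38695 + (413*(-415))/(-176690)) = -(-1/568593*1/38695 - 171395*(-1/176690)) = -(-1/22001706135 + 34279/35338) = -1*754196484566327/777496291398630 = -754196484566327/777496291398630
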